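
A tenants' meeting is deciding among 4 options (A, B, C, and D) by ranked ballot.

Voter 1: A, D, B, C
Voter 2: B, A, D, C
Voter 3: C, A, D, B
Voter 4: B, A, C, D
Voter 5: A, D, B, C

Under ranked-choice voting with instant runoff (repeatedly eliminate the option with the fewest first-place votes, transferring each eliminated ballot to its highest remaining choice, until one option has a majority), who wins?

A

Round 1: A 2, B 2, C 1, D 0. D has the fewest and is eliminated.
Round 2: A 2, B 2, C 1. C has the fewest and is eliminated.
Round 3: A 3, B 2. A has a majority.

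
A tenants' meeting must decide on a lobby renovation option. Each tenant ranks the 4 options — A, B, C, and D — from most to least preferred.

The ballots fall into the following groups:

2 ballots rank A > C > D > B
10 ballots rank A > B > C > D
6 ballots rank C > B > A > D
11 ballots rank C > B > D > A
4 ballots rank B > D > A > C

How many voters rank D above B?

Ballots ranking D above B: 2.
Ballots ranking B above D: 10+6+11+4 = 31.
So 2 of 33 voters prefer D to B.

2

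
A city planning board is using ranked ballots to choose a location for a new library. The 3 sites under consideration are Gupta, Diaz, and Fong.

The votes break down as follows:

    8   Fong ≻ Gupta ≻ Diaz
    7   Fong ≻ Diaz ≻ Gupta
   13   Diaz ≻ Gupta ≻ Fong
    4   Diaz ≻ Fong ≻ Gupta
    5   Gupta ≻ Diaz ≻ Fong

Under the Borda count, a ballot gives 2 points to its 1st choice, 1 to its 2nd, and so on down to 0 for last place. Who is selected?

Borda scores:
  Gupta: 8·1 + 7·0 + 13·1 + 4·0 + 5·2 = 31
  Diaz: 8·0 + 7·1 + 13·2 + 4·2 + 5·1 = 46
  Fong: 8·2 + 7·2 + 13·0 + 4·1 + 5·0 = 34
Diaz has the highest total.

Diaz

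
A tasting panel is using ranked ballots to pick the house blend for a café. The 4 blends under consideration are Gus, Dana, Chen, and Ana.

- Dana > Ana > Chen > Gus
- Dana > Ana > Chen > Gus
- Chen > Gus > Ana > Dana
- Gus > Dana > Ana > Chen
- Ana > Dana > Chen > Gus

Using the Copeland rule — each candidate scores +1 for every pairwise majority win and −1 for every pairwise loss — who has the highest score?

Pairwise results:
  Gus vs Dana: Dana wins 3–2.
  Gus vs Chen: Chen wins 4–1.
  Gus vs Ana: Ana wins 3–2.
  Dana vs Chen: Dana wins 4–1.
  Dana vs Ana: Dana wins 3–2.
  Chen vs Ana: Ana wins 4–1.
Copeland scores (wins − losses):
  Gus: 0 − 3 = -3
  Dana: 3 − 0 = 3
  Chen: 1 − 2 = -1
  Ana: 2 − 1 = 1
Dana has the best Copeland score.

Dana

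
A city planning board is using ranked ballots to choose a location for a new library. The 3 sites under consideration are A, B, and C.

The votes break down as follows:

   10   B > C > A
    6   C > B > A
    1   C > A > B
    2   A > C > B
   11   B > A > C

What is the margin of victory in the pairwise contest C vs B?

Ballots ranking C above B: 6+1+2 = 9.
Ballots ranking B above C: 10+11 = 21.
B wins 21–9, a margin of 12.

12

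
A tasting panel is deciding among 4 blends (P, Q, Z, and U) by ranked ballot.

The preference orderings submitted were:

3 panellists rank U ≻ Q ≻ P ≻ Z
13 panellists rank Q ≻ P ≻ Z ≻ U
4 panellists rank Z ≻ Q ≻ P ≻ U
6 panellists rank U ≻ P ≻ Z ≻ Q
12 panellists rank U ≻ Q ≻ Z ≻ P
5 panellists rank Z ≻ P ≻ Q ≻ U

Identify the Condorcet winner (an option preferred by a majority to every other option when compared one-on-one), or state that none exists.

Q

Head-to-head results (43 voters total):
P vs Q: Q wins 32–11.
P vs Z: P wins 22–21.
P vs U: P wins 22–21.
Q vs Z: Q wins 28–15.
Q vs U: Q wins 22–21.
Z vs U: Z wins 22–21.
Q beats each rival — P (32–11), Z (28–15), U (22–21) — so Q is the Condorcet winner.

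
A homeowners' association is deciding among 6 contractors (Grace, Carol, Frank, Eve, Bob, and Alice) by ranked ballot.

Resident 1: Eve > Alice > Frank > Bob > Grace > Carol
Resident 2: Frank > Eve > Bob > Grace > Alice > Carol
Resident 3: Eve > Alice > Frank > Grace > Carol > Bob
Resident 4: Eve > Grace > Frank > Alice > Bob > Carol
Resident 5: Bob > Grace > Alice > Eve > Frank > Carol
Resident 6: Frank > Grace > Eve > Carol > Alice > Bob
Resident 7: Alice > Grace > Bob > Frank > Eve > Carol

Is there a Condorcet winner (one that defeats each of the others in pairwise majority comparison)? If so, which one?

Head-to-head results (7 voters total):
Grace vs Carol: Grace wins 7–0.
Grace vs Frank: Frank wins 4–3.
Grace vs Eve: Eve wins 4–3.
Grace vs Bob: Grace wins 4–3.
Grace vs Alice: Grace wins 4–3.
Carol vs Frank: Frank wins 7–0.
Carol vs Eve: Eve wins 7–0.
Carol vs Bob: Bob wins 5–2.
Carol vs Alice: Alice wins 6–1.
Frank vs Eve: Eve wins 4–3.
Frank vs Bob: Frank wins 5–2.
Frank vs Alice: Alice wins 4–3.
Eve vs Bob: Eve wins 5–2.
Eve vs Alice: Eve wins 5–2.
Bob vs Alice: Alice wins 5–2.
Eve beats each rival — Grace (4–3), Carol (7–0), Frank (4–3), Bob (5–2), Alice (5–2) — so Eve is the Condorcet winner.

Eve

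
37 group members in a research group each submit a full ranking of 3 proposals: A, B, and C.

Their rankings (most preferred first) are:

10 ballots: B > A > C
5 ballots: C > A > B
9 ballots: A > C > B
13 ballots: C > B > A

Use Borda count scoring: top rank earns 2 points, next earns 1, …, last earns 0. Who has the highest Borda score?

C

Borda scores:
  A: 10·1 + 5·1 + 9·2 + 13·0 = 33
  B: 10·2 + 5·0 + 9·0 + 13·1 = 33
  C: 10·0 + 5·2 + 9·1 + 13·2 = 45
C has the highest total.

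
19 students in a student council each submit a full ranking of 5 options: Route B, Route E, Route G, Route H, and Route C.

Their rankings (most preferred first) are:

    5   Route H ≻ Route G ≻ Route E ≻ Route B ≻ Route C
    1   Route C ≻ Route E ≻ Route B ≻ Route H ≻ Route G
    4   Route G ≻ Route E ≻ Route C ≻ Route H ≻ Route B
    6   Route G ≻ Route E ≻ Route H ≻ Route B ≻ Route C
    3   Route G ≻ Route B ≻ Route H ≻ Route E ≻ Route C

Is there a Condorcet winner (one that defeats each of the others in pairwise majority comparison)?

Head-to-head results (19 voters total):
Route B vs Route E: Route E wins 16–3.
Route B vs Route G: Route G wins 18–1.
Route B vs Route H: Route H wins 15–4.
Route B vs Route C: Route B wins 14–5.
Route E vs Route G: Route G wins 18–1.
Route E vs Route H: Route E wins 11–8.
Route E vs Route C: Route E wins 18–1.
Route G vs Route H: Route G wins 13–6.
Route G vs Route C: Route G wins 18–1.
Route H vs Route C: Route H wins 14–5.
Route G beats each rival — Route B (18–1), Route E (18–1), Route H (13–6), Route C (18–1) — so Route G is the Condorcet winner.

Yes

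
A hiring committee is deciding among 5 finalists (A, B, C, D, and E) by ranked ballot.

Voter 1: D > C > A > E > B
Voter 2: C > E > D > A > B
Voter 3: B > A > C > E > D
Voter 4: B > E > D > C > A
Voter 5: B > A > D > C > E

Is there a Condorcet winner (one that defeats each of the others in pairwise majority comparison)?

Head-to-head results (5 voters total):
A vs B: B wins 3–2.
A vs C: C wins 3–2.
A vs D: D wins 3–2.
A vs E: A wins 3–2.
B vs C: B wins 3–2.
B vs D: B wins 3–2.
B vs E: B wins 3–2.
C vs D: D wins 3–2.
C vs E: C wins 4–1.
D vs E: E wins 3–2.
B beats each rival — A (3–2), C (3–2), D (3–2), E (3–2) — so B is the Condorcet winner.

Yes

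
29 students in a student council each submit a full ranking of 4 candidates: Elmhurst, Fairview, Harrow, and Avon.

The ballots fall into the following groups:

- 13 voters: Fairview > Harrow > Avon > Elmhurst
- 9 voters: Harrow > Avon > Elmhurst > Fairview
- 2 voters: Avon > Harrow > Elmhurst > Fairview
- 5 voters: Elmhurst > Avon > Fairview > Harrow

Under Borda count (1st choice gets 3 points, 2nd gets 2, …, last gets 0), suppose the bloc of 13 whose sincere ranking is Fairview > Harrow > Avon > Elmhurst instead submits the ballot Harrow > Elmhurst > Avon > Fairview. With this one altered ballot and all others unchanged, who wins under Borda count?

Borda totals with the altered ballot: Elmhurst 52, Fairview 5, Harrow 70, Avon 47.
The winner is unchanged: still Harrow.

Harrow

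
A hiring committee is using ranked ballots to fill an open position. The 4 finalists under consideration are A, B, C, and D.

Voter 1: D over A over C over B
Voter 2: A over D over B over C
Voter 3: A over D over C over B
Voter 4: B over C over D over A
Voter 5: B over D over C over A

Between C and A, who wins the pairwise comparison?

A

Ballots ranking C above A: 2.
Ballots ranking A above C: 3.
A wins the head-to-head, 3–2.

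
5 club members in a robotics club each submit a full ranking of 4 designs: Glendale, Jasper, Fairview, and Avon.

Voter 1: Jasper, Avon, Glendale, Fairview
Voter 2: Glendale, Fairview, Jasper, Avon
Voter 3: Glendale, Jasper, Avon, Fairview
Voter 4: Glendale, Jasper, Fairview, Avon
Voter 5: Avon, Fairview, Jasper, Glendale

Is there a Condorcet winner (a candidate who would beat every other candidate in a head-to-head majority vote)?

Yes

Head-to-head results (5 voters total):
Glendale vs Jasper: Glendale wins 3–2.
Glendale vs Fairview: Glendale wins 4–1.
Glendale vs Avon: Glendale wins 3–2.
Jasper vs Fairview: Jasper wins 3–2.
Jasper vs Avon: Jasper wins 4–1.
Fairview vs Avon: Avon wins 3–2.
Glendale beats each rival — Jasper (3–2), Fairview (4–1), Avon (3–2) — so Glendale is the Condorcet winner.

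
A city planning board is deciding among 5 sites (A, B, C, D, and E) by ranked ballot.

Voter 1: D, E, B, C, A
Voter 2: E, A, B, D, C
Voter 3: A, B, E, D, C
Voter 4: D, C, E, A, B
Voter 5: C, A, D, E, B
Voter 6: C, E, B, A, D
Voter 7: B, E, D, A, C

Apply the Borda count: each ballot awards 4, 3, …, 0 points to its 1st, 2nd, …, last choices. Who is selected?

E

Borda scores:
  A: 0 + 3 + 4 + 1 + 3 + 1 + 1 = 13
  B: 2 + 2 + 3 + 0 + 0 + 2 + 4 = 13
  C: 1 + 0 + 0 + 3 + 4 + 4 + 0 = 12
  D: 4 + 1 + 1 + 4 + 2 + 0 + 2 = 14
  E: 3 + 4 + 2 + 2 + 1 + 3 + 3 = 18
E has the highest total.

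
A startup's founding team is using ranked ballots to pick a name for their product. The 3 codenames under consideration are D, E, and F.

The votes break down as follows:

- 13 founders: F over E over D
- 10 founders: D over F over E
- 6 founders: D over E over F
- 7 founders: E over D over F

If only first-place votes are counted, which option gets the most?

D

First-place vote totals:
  D: 16
  E: 7
  F: 13
D has the most first-place votes.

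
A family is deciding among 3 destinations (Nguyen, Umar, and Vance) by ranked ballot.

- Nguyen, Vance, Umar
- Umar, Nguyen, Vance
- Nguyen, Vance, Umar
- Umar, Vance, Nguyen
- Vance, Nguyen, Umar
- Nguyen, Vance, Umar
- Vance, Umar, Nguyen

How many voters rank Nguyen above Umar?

4

Ballots ranking Nguyen above Umar: 4.
Ballots ranking Umar above Nguyen: 3.
So 4 of 7 voters prefer Nguyen to Umar.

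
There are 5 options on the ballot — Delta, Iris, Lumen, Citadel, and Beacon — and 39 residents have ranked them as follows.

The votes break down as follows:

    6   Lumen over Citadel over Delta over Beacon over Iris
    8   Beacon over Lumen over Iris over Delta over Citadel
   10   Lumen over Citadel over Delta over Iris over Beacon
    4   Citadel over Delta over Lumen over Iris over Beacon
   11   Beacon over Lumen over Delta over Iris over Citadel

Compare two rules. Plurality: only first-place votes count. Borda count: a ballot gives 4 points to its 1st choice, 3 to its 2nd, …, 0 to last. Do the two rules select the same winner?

No

Plurality first-place counts: Delta 0, Iris 0, Lumen 16, Citadel 4, Beacon 19 → Beacon.
Borda totals: Delta 74, Iris 41, Lumen 129, Citadel 64, Beacon 82 → Lumen.
The two rules disagree: plurality picks Beacon, Borda picks Lumen.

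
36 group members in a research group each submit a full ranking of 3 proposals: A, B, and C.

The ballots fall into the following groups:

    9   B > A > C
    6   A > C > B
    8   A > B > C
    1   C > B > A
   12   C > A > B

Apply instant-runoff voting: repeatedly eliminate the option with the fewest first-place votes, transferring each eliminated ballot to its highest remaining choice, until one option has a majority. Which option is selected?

A

Round 1: A 14, C 13, B 9. B has the fewest and is eliminated.
Round 2: A 23, C 13. A has a majority.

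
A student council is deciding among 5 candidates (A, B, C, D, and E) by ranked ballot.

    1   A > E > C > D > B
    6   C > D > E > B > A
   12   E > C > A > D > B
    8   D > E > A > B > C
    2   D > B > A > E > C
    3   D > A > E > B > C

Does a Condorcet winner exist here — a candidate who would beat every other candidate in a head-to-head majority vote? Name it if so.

Head-to-head results (32 voters total):
A vs B: A wins 24–8.
A vs C: C wins 18–14.
A vs D: D wins 19–13.
A vs E: E wins 26–6.
B vs C: C wins 19–13.
B vs D: D wins 32–0.
B vs E: E wins 30–2.
C vs D: C wins 19–13.
C vs E: E wins 26–6.
D vs E: D wins 19–13.
No candidate beats all others: C beats D beats E beats C, a majority cycle.

None — there is no Condorcet winner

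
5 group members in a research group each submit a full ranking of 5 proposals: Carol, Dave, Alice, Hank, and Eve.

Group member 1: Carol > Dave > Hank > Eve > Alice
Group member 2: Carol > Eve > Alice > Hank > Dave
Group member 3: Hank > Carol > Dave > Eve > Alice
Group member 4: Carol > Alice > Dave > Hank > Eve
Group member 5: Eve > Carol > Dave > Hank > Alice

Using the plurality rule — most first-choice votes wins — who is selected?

Carol

First-place vote totals:
  Carol: 3
  Dave: 0
  Alice: 0
  Hank: 1
  Eve: 1
Carol has the most first-place votes.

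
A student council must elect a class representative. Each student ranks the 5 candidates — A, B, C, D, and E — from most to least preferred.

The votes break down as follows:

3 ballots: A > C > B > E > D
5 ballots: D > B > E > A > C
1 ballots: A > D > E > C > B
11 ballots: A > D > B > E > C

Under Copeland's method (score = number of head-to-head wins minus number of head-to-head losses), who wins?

A

Pairwise results:
  A vs B: A wins 15–5.
  A vs C: A wins 20–0.
  A vs D: A wins 15–5.
  A vs E: A wins 15–5.
  B vs C: B wins 16–4.
  B vs D: D wins 17–3.
  B vs E: B wins 19–1.
  C vs D: D wins 17–3.
  C vs E: E wins 17–3.
  D vs E: D wins 17–3.
Copeland scores (wins − losses):
  A: 4 − 0 = 4
  B: 2 − 2 = 0
  C: 0 − 4 = -4
  D: 3 − 1 = 2
  E: 1 − 3 = -2
A has the best Copeland score.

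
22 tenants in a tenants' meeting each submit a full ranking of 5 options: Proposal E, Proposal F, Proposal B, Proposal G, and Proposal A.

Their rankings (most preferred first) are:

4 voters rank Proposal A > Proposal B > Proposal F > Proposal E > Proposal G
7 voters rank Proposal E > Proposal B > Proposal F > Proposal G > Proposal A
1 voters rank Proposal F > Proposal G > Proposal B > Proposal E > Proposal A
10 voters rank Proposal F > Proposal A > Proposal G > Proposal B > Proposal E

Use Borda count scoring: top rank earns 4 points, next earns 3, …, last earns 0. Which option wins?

Borda scores:
  Proposal E: 4·1 + 7·4 + 1 + 10·0 = 33
  Proposal F: 4·2 + 7·2 + 4 + 10·4 = 66
  Proposal B: 4·3 + 7·3 + 2 + 10·1 = 45
  Proposal G: 4·0 + 7·1 + 3 + 10·2 = 30
  Proposal A: 4·4 + 7·0 + 0 + 10·3 = 46
Proposal F has the highest total.

Proposal F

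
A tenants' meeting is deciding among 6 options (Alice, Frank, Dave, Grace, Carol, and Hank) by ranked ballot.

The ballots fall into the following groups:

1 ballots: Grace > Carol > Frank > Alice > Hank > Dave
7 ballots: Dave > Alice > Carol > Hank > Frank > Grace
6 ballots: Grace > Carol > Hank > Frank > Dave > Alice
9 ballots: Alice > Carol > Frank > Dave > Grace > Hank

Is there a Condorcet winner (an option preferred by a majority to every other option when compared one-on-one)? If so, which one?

None — there is no Condorcet winner

Head-to-head results (23 voters total):
Alice vs Frank: Alice wins 16–7.
Alice vs Dave: Dave wins 13–10.
Alice vs Grace: Alice wins 16–7.
Alice vs Carol: Alice wins 16–7.
Alice vs Hank: Alice wins 17–6.
Frank vs Dave: Frank wins 16–7.
Frank vs Grace: Frank wins 16–7.
Frank vs Carol: Carol wins 23–0.
Frank vs Hank: Hank wins 13–10.
Dave vs Grace: Dave wins 16–7.
Dave vs Carol: Carol wins 16–7.
Dave vs Hank: Dave wins 16–7.
Grace vs Carol: Carol wins 16–7.
Grace vs Hank: Grace wins 16–7.
Carol vs Hank: Carol wins 23–0.
No candidate beats all others: Alice beats Frank beats Dave beats Alice, a majority cycle.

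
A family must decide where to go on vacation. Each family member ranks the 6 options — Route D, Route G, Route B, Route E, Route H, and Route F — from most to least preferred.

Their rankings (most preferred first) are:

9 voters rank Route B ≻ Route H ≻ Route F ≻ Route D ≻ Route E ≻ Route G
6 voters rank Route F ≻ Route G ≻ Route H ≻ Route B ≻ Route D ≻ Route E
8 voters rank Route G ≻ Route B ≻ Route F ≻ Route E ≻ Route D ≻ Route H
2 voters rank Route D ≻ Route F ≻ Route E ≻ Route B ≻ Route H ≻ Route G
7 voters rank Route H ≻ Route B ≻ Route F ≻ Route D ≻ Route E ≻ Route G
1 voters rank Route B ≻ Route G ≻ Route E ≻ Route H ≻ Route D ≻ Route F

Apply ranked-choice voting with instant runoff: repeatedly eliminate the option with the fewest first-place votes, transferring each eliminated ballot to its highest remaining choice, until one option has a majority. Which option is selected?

Route B

Round 1: Route B 10, Route G 8, Route H 7, Route F 6, Route D 2, Route E 0. Route E has the fewest and is eliminated.
Round 2: Route B 10, Route G 8, Route H 7, Route F 6, Route D 2. Route D has the fewest and is eliminated.
Round 3: Route B 10, Route G 8, Route F 8, Route H 7. Route H has the fewest and is eliminated.
Round 4: Route B 17, Route G 8, Route F 8. Route B has a majority.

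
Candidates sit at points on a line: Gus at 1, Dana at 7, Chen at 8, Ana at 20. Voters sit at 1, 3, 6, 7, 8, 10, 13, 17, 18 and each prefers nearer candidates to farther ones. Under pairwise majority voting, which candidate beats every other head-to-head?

With single-peaked preferences on a line, the Condorcet winner is the candidate closest to the median voter.
The median voter (position 8) is closest to Chen at 8.
Check: Chen vs Ana — voters closer to Chen: 7 of 9.

Chen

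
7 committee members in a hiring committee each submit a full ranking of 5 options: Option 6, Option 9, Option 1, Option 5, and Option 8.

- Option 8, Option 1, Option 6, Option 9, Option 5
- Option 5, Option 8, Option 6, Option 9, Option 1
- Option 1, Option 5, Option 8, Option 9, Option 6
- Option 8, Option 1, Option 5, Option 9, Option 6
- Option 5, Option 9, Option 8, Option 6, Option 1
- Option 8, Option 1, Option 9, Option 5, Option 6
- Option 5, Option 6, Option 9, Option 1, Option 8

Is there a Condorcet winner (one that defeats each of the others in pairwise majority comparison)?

No

Head-to-head results (7 voters total):
Option 6 vs Option 9: Option 9 wins 4–3.
Option 6 vs Option 1: Option 1 wins 4–3.
Option 6 vs Option 5: Option 5 wins 6–1.
Option 6 vs Option 8: Option 8 wins 6–1.
Option 9 vs Option 1: Option 1 wins 4–3.
Option 9 vs Option 5: Option 5 wins 5–2.
Option 9 vs Option 8: Option 8 wins 5–2.
Option 1 vs Option 5: Option 1 wins 4–3.
Option 1 vs Option 8: Option 8 wins 5–2.
Option 5 vs Option 8: Option 5 wins 4–3.
No candidate beats all others: Option 1 beats Option 5 beats Option 8 beats Option 1, a majority cycle.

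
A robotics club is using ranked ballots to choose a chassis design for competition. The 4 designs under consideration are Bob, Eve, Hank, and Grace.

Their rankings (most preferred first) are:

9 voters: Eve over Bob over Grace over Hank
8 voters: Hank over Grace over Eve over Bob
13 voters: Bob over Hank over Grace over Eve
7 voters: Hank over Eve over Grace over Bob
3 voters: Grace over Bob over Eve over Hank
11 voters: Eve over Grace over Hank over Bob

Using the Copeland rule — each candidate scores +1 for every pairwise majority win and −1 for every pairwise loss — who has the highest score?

Hank

Pairwise results:
  Bob vs Eve: Eve wins 35–16.
  Bob vs Hank: Hank wins 26–25.
  Bob vs Grace: Grace wins 29–22.
  Eve vs Hank: Hank wins 28–23.
  Eve vs Grace: Eve wins 27–24.
  Hank vs Grace: Hank wins 28–23.
Copeland scores (wins − losses):
  Bob: 0 − 3 = -3
  Eve: 2 − 1 = 1
  Hank: 3 − 0 = 3
  Grace: 1 − 2 = -1
Hank has the best Copeland score.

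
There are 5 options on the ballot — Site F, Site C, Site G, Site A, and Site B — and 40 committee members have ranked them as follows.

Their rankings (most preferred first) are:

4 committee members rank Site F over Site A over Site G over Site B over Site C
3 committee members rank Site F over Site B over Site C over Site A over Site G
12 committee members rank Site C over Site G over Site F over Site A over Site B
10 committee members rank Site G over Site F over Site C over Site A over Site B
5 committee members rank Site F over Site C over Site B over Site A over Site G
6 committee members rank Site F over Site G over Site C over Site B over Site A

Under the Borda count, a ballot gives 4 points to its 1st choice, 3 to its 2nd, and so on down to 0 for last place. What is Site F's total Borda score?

Borda scores:
  Site F: 4·4 + 3·4 + 12·2 + 10·3 + 5·4 + 6·4 = 126
  Site C: 4·0 + 3·2 + 12·4 + 10·2 + 5·3 + 6·2 = 101
  Site G: 4·2 + 3·0 + 12·3 + 10·4 + 5·0 + 6·3 = 102
  Site A: 4·3 + 3·1 + 12·1 + 10·1 + 5·1 + 6·0 = 42
  Site B: 4·1 + 3·3 + 12·0 + 10·0 + 5·2 + 6·1 = 29

126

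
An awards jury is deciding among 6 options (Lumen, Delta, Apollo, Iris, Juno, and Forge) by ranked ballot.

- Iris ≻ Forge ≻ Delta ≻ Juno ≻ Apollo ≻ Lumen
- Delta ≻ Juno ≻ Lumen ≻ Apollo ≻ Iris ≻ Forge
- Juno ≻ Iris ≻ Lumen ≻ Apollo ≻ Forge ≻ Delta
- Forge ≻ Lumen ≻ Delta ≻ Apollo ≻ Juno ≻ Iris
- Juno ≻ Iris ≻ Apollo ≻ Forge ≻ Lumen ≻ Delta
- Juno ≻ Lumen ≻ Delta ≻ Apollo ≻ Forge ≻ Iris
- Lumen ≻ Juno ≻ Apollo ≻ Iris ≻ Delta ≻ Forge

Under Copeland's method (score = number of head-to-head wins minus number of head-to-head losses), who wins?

Pairwise results:
  Lumen vs Delta: Lumen wins 5–2.
  Lumen vs Apollo: Lumen wins 5–2.
  Lumen vs Iris: Lumen wins 4–3.
  Lumen vs Juno: Juno wins 5–2.
  Lumen vs Forge: Lumen wins 4–3.
  Delta vs Apollo: Delta wins 4–3.
  Delta vs Iris: Iris wins 4–3.
  Delta vs Juno: Juno wins 4–3.
  Delta vs Forge: Forge wins 4–3.
  Apollo vs Iris: Apollo wins 4–3.
  Apollo vs Juno: Juno wins 6–1.
  Apollo vs Forge: Apollo wins 5–2.
  Iris vs Juno: Juno wins 6–1.
  Iris vs Forge: Iris wins 5–2.
  Juno vs Forge: Juno wins 5–2.
Copeland scores (wins − losses):
  Lumen: 4 − 1 = 3
  Delta: 1 − 4 = -3
  Apollo: 2 − 3 = -1
  Iris: 2 − 3 = -1
  Juno: 5 − 0 = 5
  Forge: 1 − 4 = -3
Juno has the best Copeland score.

Juno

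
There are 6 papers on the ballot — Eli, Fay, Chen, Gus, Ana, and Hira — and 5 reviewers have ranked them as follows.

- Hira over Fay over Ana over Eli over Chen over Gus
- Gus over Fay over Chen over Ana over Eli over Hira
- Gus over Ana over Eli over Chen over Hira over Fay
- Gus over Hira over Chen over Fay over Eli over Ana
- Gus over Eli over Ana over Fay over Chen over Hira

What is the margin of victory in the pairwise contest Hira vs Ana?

1

Ballots ranking Hira above Ana: 2.
Ballots ranking Ana above Hira: 3.
Ana wins 3–2, a margin of 1.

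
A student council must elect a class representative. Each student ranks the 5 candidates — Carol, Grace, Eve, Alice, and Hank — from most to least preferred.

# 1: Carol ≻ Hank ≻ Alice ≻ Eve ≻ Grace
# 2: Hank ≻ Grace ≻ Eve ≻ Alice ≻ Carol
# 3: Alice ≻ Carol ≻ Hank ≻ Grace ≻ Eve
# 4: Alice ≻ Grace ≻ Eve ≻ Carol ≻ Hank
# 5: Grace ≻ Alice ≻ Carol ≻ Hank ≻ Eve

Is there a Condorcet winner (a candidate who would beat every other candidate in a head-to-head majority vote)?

Head-to-head results (5 voters total):
Carol vs Grace: Grace wins 3–2.
Carol vs Eve: Carol wins 3–2.
Carol vs Alice: Alice wins 4–1.
Carol vs Hank: Carol wins 4–1.
Grace vs Eve: Grace wins 4–1.
Grace vs Alice: Alice wins 3–2.
Grace vs Hank: Hank wins 3–2.
Eve vs Alice: Alice wins 4–1.
Eve vs Hank: Hank wins 4–1.
Alice vs Hank: Alice wins 3–2.
Alice beats each rival — Carol (4–1), Grace (3–2), Eve (4–1), Hank (3–2) — so Alice is the Condorcet winner.

Yes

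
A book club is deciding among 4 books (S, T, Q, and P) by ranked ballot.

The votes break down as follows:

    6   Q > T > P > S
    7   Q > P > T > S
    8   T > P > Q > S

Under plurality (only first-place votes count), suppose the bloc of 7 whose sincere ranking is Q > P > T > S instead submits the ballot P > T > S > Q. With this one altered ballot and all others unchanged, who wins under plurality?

T

First-place totals with the altered ballot: S 0, T 8, Q 6, P 7.
The switch changes the winner from Q to T.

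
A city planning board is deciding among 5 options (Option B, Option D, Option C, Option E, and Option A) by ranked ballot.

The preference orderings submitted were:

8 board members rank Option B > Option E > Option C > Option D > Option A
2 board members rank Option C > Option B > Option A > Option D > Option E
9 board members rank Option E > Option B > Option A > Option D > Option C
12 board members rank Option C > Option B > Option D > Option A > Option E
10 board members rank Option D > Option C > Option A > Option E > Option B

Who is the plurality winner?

Option C

First-place vote totals:
  Option B: 8
  Option D: 10
  Option C: 14
  Option E: 9
  Option A: 0
Option C has the most first-place votes.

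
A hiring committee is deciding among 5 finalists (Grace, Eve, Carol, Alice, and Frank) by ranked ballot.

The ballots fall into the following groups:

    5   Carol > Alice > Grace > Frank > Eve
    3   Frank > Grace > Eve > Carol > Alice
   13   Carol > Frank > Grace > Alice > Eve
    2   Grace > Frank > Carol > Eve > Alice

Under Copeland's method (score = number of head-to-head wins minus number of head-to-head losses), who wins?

Pairwise results:
  Grace vs Eve: Grace wins 23–0.
  Grace vs Carol: Carol wins 18–5.
  Grace vs Alice: Grace wins 18–5.
  Grace vs Frank: Frank wins 16–7.
  Eve vs Carol: Carol wins 20–3.
  Eve vs Alice: Alice wins 18–5.
  Eve vs Frank: Frank wins 23–0.
  Carol vs Alice: Carol wins 23–0.
  Carol vs Frank: Carol wins 18–5.
  Alice vs Frank: Frank wins 18–5.
Copeland scores (wins − losses):
  Grace: 2 − 2 = 0
  Eve: 0 − 4 = -4
  Carol: 4 − 0 = 4
  Alice: 1 − 3 = -2
  Frank: 3 − 1 = 2
Carol has the best Copeland score.

Carol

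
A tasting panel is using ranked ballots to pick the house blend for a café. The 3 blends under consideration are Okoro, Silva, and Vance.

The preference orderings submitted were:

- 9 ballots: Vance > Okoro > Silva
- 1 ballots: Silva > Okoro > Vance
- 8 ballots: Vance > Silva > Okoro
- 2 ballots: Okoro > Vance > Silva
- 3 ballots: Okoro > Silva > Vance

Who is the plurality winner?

Vance

First-place vote totals:
  Okoro: 5
  Silva: 1
  Vance: 17
Vance has the most first-place votes.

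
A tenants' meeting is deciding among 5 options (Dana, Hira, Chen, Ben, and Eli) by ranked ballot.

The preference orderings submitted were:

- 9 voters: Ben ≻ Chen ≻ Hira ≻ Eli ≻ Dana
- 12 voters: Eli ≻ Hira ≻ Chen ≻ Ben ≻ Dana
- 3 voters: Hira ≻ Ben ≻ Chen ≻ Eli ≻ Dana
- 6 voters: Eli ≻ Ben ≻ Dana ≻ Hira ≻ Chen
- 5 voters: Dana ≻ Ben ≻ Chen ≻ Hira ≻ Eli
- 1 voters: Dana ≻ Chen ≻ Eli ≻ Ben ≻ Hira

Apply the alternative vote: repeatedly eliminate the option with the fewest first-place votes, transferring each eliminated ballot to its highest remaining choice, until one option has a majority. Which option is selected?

Round 1: Eli 18, Ben 9, Dana 6, Hira 3, Chen 0. Chen has the fewest and is eliminated.
Round 2: Eli 18, Ben 9, Dana 6, Hira 3. Hira has the fewest and is eliminated.
Round 3: Eli 18, Ben 12, Dana 6. Dana has the fewest and is eliminated.
Round 4: Eli 19, Ben 17. Eli has a majority.

Eli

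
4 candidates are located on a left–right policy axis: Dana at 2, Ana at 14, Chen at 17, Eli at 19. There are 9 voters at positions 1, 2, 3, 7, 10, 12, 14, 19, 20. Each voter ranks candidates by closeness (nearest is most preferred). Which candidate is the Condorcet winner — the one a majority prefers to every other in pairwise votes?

With single-peaked preferences on a line, the Condorcet winner is the candidate closest to the median voter.
The median voter (position 10) is closest to Ana at 14.
Check: Ana vs Chen — voters closer to Ana: 7 of 9.

Ana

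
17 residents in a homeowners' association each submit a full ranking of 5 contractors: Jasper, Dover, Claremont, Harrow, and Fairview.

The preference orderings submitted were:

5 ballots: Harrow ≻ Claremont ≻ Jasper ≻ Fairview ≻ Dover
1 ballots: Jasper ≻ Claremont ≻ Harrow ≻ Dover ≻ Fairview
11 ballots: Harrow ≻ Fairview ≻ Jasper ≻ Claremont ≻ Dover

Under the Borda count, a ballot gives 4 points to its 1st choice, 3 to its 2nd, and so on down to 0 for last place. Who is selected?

Borda scores:
  Jasper: 5·2 + 4 + 11·2 = 36
  Dover: 5·0 + 1 + 11·0 = 1
  Claremont: 5·3 + 3 + 11·1 = 29
  Harrow: 5·4 + 2 + 11·4 = 66
  Fairview: 5·1 + 0 + 11·3 = 38
Harrow has the highest total.

Harrow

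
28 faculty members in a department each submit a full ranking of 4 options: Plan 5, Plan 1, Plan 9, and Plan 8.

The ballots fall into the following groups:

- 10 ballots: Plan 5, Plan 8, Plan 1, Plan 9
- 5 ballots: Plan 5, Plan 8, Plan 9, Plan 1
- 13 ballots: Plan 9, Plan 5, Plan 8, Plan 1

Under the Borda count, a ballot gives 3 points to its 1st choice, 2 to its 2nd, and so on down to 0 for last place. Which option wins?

Plan 5

Borda scores:
  Plan 5: 10·3 + 5·3 + 13·2 = 71
  Plan 1: 10·1 + 5·0 + 13·0 = 10
  Plan 9: 10·0 + 5·1 + 13·3 = 44
  Plan 8: 10·2 + 5·2 + 13·1 = 43
Plan 5 has the highest total.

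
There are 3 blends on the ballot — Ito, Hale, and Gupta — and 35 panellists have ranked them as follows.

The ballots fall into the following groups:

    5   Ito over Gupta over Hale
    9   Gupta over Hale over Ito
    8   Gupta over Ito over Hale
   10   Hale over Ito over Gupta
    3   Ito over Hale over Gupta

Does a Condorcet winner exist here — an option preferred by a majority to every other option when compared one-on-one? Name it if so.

There is no Condorcet winner

Head-to-head results (35 voters total):
Ito vs Hale: Hale wins 19–16.
Ito vs Gupta: Ito wins 18–17.
Hale vs Gupta: Gupta wins 22–13.
No candidate beats all others: Ito beats Gupta beats Hale beats Ito, a majority cycle.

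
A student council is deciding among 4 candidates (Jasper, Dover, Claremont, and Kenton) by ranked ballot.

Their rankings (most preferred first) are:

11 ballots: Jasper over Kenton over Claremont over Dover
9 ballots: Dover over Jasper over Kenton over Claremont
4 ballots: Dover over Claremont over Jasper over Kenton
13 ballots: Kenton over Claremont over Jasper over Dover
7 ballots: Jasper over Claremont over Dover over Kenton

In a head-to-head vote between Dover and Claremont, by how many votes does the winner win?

Ballots ranking Dover above Claremont: 9+4 = 13.
Ballots ranking Claremont above Dover: 11+13+7 = 31.
Claremont wins 31–13, a margin of 18.

18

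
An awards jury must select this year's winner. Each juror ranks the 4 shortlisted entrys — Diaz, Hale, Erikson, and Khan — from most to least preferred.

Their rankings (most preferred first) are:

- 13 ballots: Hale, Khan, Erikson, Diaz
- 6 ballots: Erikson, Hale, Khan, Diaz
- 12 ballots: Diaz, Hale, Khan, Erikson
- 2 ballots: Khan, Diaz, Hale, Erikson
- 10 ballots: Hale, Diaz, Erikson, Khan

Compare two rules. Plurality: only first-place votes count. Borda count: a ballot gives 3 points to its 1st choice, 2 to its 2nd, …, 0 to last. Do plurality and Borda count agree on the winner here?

Yes

Plurality first-place counts: Diaz 12, Hale 23, Erikson 6, Khan 2 → Hale.
Borda totals: Diaz 60, Hale 107, Erikson 41, Khan 50 → Hale.
The two rules agree on Hale.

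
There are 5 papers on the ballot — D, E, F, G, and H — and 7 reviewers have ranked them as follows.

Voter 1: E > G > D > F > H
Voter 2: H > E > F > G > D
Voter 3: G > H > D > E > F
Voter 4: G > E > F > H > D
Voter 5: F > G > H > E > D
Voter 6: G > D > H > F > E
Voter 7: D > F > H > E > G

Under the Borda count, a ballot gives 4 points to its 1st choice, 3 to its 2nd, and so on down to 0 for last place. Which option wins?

Borda scores:
  D: 2 + 0 + 2 + 0 + 0 + 3 + 4 = 11
  E: 4 + 3 + 1 + 3 + 1 + 0 + 1 = 13
  F: 1 + 2 + 0 + 2 + 4 + 1 + 3 = 13
  G: 3 + 1 + 4 + 4 + 3 + 4 + 0 = 19
  H: 0 + 4 + 3 + 1 + 2 + 2 + 2 = 14
G has the highest total.

G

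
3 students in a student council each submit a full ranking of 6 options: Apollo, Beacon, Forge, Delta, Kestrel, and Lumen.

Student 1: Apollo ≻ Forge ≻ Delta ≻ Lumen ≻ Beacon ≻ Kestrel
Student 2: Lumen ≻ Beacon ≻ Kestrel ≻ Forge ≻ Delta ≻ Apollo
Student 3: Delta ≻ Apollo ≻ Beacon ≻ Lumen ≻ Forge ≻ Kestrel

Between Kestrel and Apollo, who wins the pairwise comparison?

Apollo

Ballots ranking Kestrel above Apollo: 1.
Ballots ranking Apollo above Kestrel: 2.
Apollo wins the head-to-head, 2–1.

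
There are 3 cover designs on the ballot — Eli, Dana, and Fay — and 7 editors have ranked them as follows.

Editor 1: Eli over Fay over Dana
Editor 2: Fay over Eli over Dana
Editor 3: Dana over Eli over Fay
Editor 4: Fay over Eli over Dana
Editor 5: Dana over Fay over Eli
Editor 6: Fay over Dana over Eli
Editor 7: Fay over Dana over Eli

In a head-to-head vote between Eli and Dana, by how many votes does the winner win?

Ballots ranking Eli above Dana: 3.
Ballots ranking Dana above Eli: 4.
Dana wins 4–3, a margin of 1.

1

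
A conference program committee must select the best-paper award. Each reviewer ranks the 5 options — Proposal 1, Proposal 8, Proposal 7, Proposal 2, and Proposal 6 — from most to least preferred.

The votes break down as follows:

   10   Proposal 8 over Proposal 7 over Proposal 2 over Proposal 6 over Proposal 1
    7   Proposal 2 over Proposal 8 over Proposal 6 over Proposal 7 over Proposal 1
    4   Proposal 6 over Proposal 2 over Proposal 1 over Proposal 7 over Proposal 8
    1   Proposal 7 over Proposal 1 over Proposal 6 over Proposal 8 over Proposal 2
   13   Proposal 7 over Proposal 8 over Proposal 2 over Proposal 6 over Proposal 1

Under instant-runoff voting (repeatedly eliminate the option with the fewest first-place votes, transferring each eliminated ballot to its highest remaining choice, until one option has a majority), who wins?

Round 1: Proposal 7 14, Proposal 8 10, Proposal 2 7, Proposal 6 4, Proposal 1 0. Proposal 1 has the fewest and is eliminated.
Round 2: Proposal 7 14, Proposal 8 10, Proposal 2 7, Proposal 6 4. Proposal 6 has the fewest and is eliminated.
Round 3: Proposal 7 14, Proposal 2 11, Proposal 8 10. Proposal 8 has the fewest and is eliminated.
Round 4: Proposal 7 24, Proposal 2 11. Proposal 7 has a majority.

Proposal 7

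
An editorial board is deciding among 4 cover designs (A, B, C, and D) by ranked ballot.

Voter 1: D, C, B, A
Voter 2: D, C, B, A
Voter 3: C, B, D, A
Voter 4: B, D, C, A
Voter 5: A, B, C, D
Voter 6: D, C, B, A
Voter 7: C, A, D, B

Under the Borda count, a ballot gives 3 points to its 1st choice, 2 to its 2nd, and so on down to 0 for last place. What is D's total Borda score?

13

Borda scores:
  A: 0 + 0 + 0 + 0 + 3 + 0 + 2 = 5
  B: 1 + 1 + 2 + 3 + 2 + 1 + 0 = 10
  C: 2 + 2 + 3 + 1 + 1 + 2 + 3 = 14
  D: 3 + 3 + 1 + 2 + 0 + 3 + 1 = 13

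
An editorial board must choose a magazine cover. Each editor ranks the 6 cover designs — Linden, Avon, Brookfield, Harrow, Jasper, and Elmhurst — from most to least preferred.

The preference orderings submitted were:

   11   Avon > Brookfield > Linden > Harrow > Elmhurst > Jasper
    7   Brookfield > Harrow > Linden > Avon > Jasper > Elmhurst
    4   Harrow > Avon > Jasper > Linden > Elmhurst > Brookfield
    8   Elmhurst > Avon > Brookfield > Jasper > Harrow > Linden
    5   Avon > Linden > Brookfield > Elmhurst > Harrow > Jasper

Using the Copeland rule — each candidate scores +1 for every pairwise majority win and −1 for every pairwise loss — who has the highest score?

Pairwise results:
  Linden vs Avon: Avon wins 28–7.
  Linden vs Brookfield: Brookfield wins 26–9.
  Linden vs Harrow: Harrow wins 19–16.
  Linden vs Jasper: Linden wins 23–12.
  Linden vs Elmhurst: Linden wins 27–8.
  Avon vs Brookfield: Avon wins 28–7.
  Avon vs Harrow: Avon wins 24–11.
  Avon vs Jasper: Avon wins 35–0.
  Avon vs Elmhurst: Avon wins 27–8.
  Brookfield vs Harrow: Brookfield wins 31–4.
  Brookfield vs Jasper: Brookfield wins 31–4.
  Brookfield vs Elmhurst: Brookfield wins 23–12.
  Harrow vs Jasper: Harrow wins 27–8.
  Harrow vs Elmhurst: Harrow wins 22–13.
  Jasper vs Elmhurst: Elmhurst wins 24–11.
Copeland scores (wins − losses):
  Linden: 2 − 3 = -1
  Avon: 5 − 0 = 5
  Brookfield: 4 − 1 = 3
  Harrow: 3 − 2 = 1
  Jasper: 0 − 5 = -5
  Elmhurst: 1 − 4 = -3
Avon has the best Copeland score.

Avon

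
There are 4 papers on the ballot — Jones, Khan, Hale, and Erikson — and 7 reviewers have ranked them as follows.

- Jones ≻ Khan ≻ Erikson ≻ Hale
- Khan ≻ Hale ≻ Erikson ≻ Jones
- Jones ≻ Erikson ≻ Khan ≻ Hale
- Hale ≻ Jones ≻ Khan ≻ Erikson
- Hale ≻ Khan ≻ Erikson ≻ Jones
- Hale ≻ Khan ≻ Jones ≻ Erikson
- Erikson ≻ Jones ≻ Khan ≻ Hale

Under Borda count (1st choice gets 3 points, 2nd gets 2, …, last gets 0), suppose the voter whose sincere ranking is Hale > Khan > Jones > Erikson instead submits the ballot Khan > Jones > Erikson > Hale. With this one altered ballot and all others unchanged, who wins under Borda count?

Khan

Borda totals with the altered ballot: Jones 12, Khan 13, Hale 8, Erikson 9.
The winner is unchanged: still Khan.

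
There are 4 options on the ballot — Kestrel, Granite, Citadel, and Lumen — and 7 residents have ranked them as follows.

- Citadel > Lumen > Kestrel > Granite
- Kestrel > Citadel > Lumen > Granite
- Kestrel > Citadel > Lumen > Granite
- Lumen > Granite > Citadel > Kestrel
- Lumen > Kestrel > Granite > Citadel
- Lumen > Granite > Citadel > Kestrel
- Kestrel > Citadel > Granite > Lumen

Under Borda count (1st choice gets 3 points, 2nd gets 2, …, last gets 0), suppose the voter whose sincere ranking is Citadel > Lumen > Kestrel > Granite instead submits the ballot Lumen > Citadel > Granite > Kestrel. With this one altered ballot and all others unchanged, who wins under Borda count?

Borda totals with the altered ballot: Kestrel 11, Granite 7, Citadel 10, Lumen 14.
The winner is unchanged: still Lumen.

Lumen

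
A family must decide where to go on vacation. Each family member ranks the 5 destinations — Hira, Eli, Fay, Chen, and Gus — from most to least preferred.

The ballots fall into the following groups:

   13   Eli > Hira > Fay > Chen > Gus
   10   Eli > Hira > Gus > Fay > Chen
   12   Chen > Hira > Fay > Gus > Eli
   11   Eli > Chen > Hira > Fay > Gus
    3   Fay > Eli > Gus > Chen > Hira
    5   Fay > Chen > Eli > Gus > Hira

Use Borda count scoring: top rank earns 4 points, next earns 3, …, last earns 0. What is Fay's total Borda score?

103

Borda scores:
  Hira: 13·3 + 10·3 + 12·3 + 11·2 + 3·0 + 5·0 = 127
  Eli: 13·4 + 10·4 + 12·0 + 11·4 + 3·3 + 5·2 = 155
  Fay: 13·2 + 10·1 + 12·2 + 11·1 + 3·4 + 5·4 = 103
  Chen: 13·1 + 10·0 + 12·4 + 11·3 + 3·1 + 5·3 = 112
  Gus: 13·0 + 10·2 + 12·1 + 11·0 + 3·2 + 5·1 = 43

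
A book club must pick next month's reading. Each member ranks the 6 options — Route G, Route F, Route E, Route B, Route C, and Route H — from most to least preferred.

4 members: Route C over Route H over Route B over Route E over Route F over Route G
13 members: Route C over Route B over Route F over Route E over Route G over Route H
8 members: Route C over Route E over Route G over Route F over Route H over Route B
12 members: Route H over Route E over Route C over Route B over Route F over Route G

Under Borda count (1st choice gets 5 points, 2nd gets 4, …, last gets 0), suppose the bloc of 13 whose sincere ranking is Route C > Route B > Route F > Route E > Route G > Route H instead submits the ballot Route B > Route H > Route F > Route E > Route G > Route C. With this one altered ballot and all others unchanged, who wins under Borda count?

Borda totals with the altered ballot: Route G 37, Route F 71, Route E 114, Route B 101, Route C 96, Route H 136.
The switch changes the winner from Route C to Route H.

Route H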